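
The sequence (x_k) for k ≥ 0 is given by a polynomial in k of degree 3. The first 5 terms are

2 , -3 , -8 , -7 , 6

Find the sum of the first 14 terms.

5579

1st diffs: -5, -5, 1, 13.
2nd diffs: 0, 6, 12.
3rd diffs: 6, 6 (constant).
So x_k = k^3 - 3k^2 - 3k + 2.
Continuing: …, 37, 92, 177, 298, …, x_{13} = 1653.
Summing k = 0..13 (14 terms) gives 5579.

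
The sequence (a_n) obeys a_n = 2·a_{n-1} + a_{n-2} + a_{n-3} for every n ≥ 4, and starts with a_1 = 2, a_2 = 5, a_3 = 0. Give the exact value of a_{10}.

a_4 = 7; a_5 = 19; a_6 = 45; a_7 = 116; a_8 = 296; a_9 = 753; a_{10} = 1918.

1918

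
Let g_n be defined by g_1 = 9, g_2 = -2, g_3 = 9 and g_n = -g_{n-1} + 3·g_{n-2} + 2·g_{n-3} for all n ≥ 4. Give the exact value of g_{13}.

Compute successive terms:
g_4 = 3, g_5 = 20, g_6 = 7, g_7 = 59, g_8 = 2, g_9 = 189, g_{10} = -65, g_{11} = 636, g_{12} = -453, g_{13} = 2231.

2231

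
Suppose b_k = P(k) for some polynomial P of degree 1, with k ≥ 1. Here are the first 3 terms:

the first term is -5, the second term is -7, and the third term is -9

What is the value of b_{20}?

1st diffs: -2, -2 (constant).
So b_k = -2k - 3.
Evaluating at k = 20 gives b_{20} = -43.

-43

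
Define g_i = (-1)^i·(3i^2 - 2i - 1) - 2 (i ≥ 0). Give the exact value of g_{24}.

(-1)^24 = 1; 3i^2 - 2i - 1 at i=24 is 1679; so g_{24} = 1677.

1677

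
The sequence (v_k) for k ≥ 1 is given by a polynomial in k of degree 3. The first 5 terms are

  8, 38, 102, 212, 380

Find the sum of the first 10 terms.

8030

1st diffs: 30, 64, 110, 168.
2nd diffs: 34, 46, 58.
3rd diffs: 12, 12 (constant).
So v_k = 2k^3 + 5k^2 + k.
Continuing: …, 618, 938, 1352, 1872, …, v_{10} = 2510.
Summing k = 1..10 (10 terms) gives 8030.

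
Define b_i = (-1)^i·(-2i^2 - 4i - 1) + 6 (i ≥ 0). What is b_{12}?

(-1)^12 = 1; -2i^2 - 4i - 1 at i=12 is -337; so b_{12} = -331.

-331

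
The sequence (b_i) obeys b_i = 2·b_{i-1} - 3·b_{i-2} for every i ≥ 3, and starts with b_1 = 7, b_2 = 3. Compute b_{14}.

9267

b_3 = -15, b_4 = -39, b_5 = -33, …, b_{11} = -1599, b_{12} = -327, b_{13} = 4143, b_{14} = 9267.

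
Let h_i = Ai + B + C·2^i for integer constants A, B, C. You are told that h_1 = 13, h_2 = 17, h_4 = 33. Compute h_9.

Write the equations: A + B + 2C = 13; 2A + B + 4C = 17; 4A + B + 16C = 33.
Subtracting the first from the second: A + 2C = 4.
Subtracting the second from the third: 2A + 12C = 16.
Solving: C = 1, A = 2, then B = 9.
Therefore h_9 = 18 + 9 + 1·512 = 539.

539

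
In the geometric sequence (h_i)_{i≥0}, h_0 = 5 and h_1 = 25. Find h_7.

390625

Common ratio r = 5.
h_i = 5·5^(i-0).
h_7 = 5·5^7 = 390625.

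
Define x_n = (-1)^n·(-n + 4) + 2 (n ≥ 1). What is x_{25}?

23

(-1)^25 = -1; -n + 4 at n=25 is -21; so x_{25} = 23.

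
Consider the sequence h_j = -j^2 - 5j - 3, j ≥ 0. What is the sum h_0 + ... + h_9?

-540

Over j = 0..9: Σj = 45, Σj² = 285.
Total = (-1)·285 + (-5)·45 + (-3)·10 = -540.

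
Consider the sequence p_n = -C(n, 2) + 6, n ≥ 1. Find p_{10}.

C(10, 2) = 45, so p_{10} = -39.

-39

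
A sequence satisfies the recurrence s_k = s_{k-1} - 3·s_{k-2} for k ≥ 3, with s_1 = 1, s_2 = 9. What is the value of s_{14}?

-5871

s_3 = 6, s_4 = -21, s_5 = -39, …, s_{11} = 501, s_{12} = 2184, s_{13} = 681, s_{14} = -5871.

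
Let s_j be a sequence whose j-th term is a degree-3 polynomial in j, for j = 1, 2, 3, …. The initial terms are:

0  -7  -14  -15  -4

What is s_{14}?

1st diffs: -7, -7, -1, 11.
2nd diffs: 0, 6, 12.
3rd diffs: 6, 6 (constant).
Newton forward-difference form: s_j = (-7)·C(j-1,1) + 6·C(j-1,3).
At j = 14: j-1 = 13, so s_{14} = -91 + 1716 = 1625.

1625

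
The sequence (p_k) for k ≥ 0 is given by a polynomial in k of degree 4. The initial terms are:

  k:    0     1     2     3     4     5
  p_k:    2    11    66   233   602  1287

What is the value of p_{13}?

39743

1st diffs: 9, 55, 167, 369, 685.
2nd diffs: 46, 112, 202, 316.
3rd diffs: 66, 90, 114.
4th diffs: 24, 24 (constant).
Newton forward-difference form: p_k = 2 + 9·C(k,1) + 46·C(k,2) + 66·C(k,3) + 24·C(k,4).
At k = 13: k = 13, so p_{13} = 2 + 117 + 3588 + 18876 + 17160 = 39743.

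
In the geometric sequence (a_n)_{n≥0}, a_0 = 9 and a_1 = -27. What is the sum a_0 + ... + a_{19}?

-7845264900

Common ratio r = -3.
a_n = 9·(-3)^(n-0).
S = 9·((-3)^20 - 1)/(-3 - 1) = 9·(3486784401 - 1)/(-4) = -7845264900.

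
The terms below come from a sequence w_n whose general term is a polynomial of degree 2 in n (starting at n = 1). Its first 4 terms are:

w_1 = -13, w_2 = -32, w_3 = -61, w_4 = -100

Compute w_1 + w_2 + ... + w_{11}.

1st diffs: -19, -29, -39.
2nd diffs: -10, -10 (constant).
Newton forward-difference form: w_n = -13 + (-19)·C(n-1,1) + (-10)·C(n-1,2).
Continuing: …, -149, -208, -277, -356, …, w_{11} = -653.
Summing n = 1..11 (11 terms) gives -2838.

-2838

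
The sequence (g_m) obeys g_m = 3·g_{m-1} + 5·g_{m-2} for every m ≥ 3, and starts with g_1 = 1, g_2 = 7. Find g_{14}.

Step forward from the initial values:
g_3 = 26  g_4 = 113  g_5 = 469  …  g_{11} = 2552921  g_{12} = 10703348  g_{13} = 44874649  g_{14} = 188140687.

188140687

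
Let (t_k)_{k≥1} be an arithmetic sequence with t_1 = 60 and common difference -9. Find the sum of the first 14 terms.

t_k = 60 + (k - 1)·(-9).
t_{14} = -57; S = 14·(60 + (-57))/2 = 21.

21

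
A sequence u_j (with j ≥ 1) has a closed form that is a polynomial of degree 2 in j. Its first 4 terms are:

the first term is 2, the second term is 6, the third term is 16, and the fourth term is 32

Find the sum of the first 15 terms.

3180

1st diffs: 4, 10, 16.
2nd diffs: 6, 6 (constant).
Newton forward-difference form: u_j = 2 + 4·C(j-1,1) + 6·C(j-1,2).
Continuing: …, 54, 82, 116, 156, …, u_{15} = 604.
Summing j = 1..15 (15 terms) gives 3180.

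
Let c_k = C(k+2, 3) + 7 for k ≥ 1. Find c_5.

C(7, 3) = 35, so c_5 = 42.

42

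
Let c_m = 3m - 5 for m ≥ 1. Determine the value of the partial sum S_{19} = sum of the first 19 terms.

Over m = 1..19: Σm = 190.
Total = (3)·190 + (-5)·19 = 475.

475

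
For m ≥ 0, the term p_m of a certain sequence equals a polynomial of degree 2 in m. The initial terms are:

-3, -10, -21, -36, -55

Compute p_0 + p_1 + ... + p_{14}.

1st diffs: -7, -11, -15, -19.
2nd diffs: -4, -4, -4 (constant).
So p_m = -2m^2 - 5m - 3.
Continuing: …, -78, -105, -136, -171, …, p_{14} = -465.
Summing m = 0..14 (15 terms) gives -2600.

-2600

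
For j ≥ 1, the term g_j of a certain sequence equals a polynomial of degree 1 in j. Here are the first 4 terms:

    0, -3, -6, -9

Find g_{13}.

1st diffs: -3, -3, -3 (constant).
So g_j = -3j + 3.
Evaluating at j = 13 gives g_{13} = -36.

-36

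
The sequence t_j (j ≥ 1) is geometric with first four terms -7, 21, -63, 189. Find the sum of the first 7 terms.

Common ratio r = -3.
t_j = (-7)·(-3)^(j-1).
S = (-7)·((-3)^7 - 1)/(-3 - 1) = (-7)·(-2187 - 1)/(-4) = -3829.

-3829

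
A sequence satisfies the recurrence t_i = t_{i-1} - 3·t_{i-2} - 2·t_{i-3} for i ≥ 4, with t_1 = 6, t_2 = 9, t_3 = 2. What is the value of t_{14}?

Iterate the recurrence:
t_4 = -37, t_5 = -61, t_6 = 46, …, t_{11} = -613, t_{12} = 7358, t_{13} = 13559, t_{14} = -7289.

-7289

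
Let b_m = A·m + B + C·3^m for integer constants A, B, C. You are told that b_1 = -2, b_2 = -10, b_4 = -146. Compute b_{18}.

-774840906

At m = 1, 2, 4: A + B + 3C = -2; 2A + B + 9C = -10; 4A + B + 81C = -146.
Subtracting the first from the second: A + 6C = -8.
Subtracting the second from the third: 2A + 72C = -136.
Solving: C = -2, A = 4, then B = 0.
Therefore b_{18} = 72 + 0 + (-2)·387420489 = -774840906.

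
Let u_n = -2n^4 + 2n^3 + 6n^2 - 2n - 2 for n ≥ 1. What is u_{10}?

u_{10} = -2·10^4 + 2·10^3 + 6·10^2 - 2·10 - 2 = -17422.

-17422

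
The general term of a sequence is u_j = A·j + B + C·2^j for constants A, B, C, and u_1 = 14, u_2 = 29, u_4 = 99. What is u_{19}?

2621534

At j = 1, 2, 4: A + B + 2C = 14; 2A + B + 4C = 29; 4A + B + 16C = 99.
Subtracting the first from the second: A + 2C = 15.
Subtracting the second from the third: 2A + 12C = 70.
Solving: C = 5, A = 5, then B = -1.
So u_j = 5·j + (-1) + 5·2^j; at j=19 this is 2621534.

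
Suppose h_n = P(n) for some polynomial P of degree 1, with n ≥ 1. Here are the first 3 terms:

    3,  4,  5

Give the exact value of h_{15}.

1st diffs: 1, 1 (constant).
So h_n = n + 2.
Evaluating at n = 15 gives h_{15} = 17.

17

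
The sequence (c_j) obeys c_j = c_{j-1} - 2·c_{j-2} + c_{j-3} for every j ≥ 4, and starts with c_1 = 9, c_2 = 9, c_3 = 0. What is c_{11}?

63

c_4 = -9, c_5 = 0, c_6 = 18, c_7 = 9, c_8 = -27, c_9 = -27, c_{10} = 36, c_{11} = 63.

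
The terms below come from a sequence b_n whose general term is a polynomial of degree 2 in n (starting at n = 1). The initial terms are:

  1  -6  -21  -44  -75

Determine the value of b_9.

1st diffs: -7, -15, -23, -31.
2nd diffs: -8, -8, -8 (constant).
So b_n = -4n^2 + 5n.
Evaluating at n = 9 gives b_9 = -279.

-279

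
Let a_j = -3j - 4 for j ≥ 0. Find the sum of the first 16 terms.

-424

Over j = 0..15: Σj = 120.
Total = (-3)·120 + (-4)·16 = -424.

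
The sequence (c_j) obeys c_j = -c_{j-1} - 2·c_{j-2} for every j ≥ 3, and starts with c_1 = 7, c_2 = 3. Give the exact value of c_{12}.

c_3 = -17  c_4 = 11  c_5 = 23  c_6 = -45  c_7 = -1  c_8 = 91  c_9 = -89  c_{10} = -93  c_{11} = 271  c_{12} = -85.

-85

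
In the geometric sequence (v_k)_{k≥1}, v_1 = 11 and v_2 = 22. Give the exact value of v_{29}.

2952790016

Common ratio r = 2.
v_k = 11·2^(k-1).
v_{29} = 11·2^28 = 2952790016.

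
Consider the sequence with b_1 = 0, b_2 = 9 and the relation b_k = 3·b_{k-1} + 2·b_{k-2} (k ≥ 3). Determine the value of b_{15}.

115337223

Step forward from the initial values:
b_3 = 27, b_4 = 99, b_5 = 351, …, b_{12} = 2553003, b_{13} = 9092655, b_{14} = 32383971, b_{15} = 115337223.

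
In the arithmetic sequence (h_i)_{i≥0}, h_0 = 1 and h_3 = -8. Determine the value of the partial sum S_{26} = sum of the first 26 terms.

Common difference d = (-8 - 1) / (3 - 0) = -3.
h_i = 1 + (i - 0)·(-3).
h_{25} = -74; S = 26·(1 + (-74))/2 = -949.

-949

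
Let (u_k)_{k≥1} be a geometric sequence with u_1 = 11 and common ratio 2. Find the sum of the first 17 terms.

u_k = 11·2^(k-1).
S = 11·(2^17 - 1)/(2 - 1) = 11·(131072 - 1)/(1) = 1441781.

1441781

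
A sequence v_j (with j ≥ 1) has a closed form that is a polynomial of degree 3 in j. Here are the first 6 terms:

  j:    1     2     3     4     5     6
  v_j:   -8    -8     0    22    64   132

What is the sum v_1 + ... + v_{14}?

8806

1st diffs: 0, 8, 22, 42, 68.
2nd diffs: 8, 14, 20, 26.
3rd diffs: 6, 6, 6 (constant).
Newton forward-difference form: v_j = -8 + 8·C(j-1,2) + 6·C(j-1,3).
Continuing: …, 232, 370, 552, 784, …, v_{14} = 2332.
Summing j = 1..14 (14 terms) gives 8806.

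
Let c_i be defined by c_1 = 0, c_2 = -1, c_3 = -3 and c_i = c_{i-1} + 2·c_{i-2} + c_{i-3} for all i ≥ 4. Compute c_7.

c_4 = -5; c_5 = -12; c_6 = -25; c_7 = -54.

-54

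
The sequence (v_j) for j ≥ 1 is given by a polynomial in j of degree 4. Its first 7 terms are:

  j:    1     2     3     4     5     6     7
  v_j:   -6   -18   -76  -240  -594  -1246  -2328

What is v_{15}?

-50224

1st diffs: -12, -58, -164, -354, -652, -1082.
2nd diffs: -46, -106, -190, -298, -430.
3rd diffs: -60, -84, -108, -132.
4th diffs: -24, -24, -24 (constant).
So v_j = -j^4 + 2j^2 - 3j - 4.
Evaluating at j = 15 gives v_{15} = -50224.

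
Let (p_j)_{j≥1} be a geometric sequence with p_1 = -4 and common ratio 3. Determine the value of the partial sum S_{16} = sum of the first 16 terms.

p_j = (-4)·3^(j-1).
S = (-4)·(3^16 - 1)/(3 - 1) = (-4)·(43046721 - 1)/(2) = -86093440.

-86093440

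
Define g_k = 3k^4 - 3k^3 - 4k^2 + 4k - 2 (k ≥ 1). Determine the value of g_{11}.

g_{11} = 3·11^4 - 3·11^3 - 4·11^2 + 4·11 - 2 = 39488.

39488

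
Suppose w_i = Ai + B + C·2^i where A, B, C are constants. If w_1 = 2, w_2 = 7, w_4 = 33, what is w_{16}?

131085

Plug in i = 1, 2, 4: A + B + 2C = 2; 2A + B + 4C = 7; 4A + B + 16C = 33.
Subtracting the first from the second: A + 2C = 5.
Subtracting the second from the third: 2A + 12C = 26.
Solving: C = 2, A = 1, then B = -3.
So w_i = 1·i + (-3) + 2·2^i; at i=16 this is 131085.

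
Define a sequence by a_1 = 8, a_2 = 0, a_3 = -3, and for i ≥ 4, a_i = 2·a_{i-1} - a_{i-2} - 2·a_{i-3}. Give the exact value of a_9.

311

Step forward from the initial values:
a_4 = -22; a_5 = -41; a_6 = -54; a_7 = -23; a_8 = 90; a_9 = 311.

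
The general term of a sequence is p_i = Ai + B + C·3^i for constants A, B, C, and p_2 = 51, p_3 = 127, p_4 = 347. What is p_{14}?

19131939

The three given values yield: 2A + B + 9C = 51; 3A + B + 27C = 127; 4A + B + 81C = 347.
Subtracting the first from the second: A + 18C = 76.
Subtracting the second from the third: A + 54C = 220.
Solving: C = 4, A = 4, then B = 7.
Therefore p_{14} = 56 + 7 + 4·4782969 = 19131939.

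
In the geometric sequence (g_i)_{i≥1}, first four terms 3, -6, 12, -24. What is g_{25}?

Common ratio r = -2.
g_i = 3·(-2)^(i-1).
g_{25} = 3·(-2)^24 = 50331648.

50331648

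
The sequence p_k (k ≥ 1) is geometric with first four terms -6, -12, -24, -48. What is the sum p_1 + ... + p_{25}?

Common ratio r = 2.
p_k = (-6)·2^(k-1).
S = (-6)·(2^25 - 1)/(2 - 1) = (-6)·(33554432 - 1)/(1) = -201326586.

-201326586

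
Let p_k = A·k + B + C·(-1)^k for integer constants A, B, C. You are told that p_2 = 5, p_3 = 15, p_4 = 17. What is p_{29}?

171

The three given values yield: 2A + B + C = 5; 3A + B - C = 15; 4A + B + C = 17.
Subtracting the first from the second: A - 2C = 10.
Subtracting the second from the third: A + 2C = 2.
Solving: C = -2, A = 6, then B = -5.
So p_k = 6·k + (-5) + (-2)·(-1)^k; at k=29 this is 171.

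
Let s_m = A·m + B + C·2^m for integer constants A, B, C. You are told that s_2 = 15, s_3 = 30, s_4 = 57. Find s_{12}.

12321

Write the equations: 2A + B + 4C = 15; 3A + B + 8C = 30; 4A + B + 16C = 57.
Subtracting the first from the second: A + 4C = 15.
Subtracting the second from the third: A + 8C = 27.
Solving: C = 3, A = 3, then B = -3.
So s_m = 3·m + (-3) + 3·2^m; at m=12 this is 12321.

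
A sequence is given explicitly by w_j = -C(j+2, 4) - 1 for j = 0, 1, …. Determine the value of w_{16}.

C(18, 4) = 3060, so w_{16} = -3061.

-3061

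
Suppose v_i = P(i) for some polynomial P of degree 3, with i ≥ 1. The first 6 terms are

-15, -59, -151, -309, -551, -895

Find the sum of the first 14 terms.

-39704

1st diffs: -44, -92, -158, -242, -344.
2nd diffs: -48, -66, -84, -102.
3rd diffs: -18, -18, -18 (constant).
Newton forward-difference form: v_i = -15 + (-44)·C(i-1,1) + (-48)·C(i-1,2) + (-18)·C(i-1,3).
Continuing: …, -1359, -1961, -2719, -3651, …, v_{14} = -9479.
Summing i = 1..14 (14 terms) gives -39704.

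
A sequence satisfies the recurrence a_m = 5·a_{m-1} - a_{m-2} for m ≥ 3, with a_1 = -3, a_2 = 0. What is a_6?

Step forward from the initial values:
a_3 = 3;  a_4 = 15;  a_5 = 72;  a_6 = 345.

345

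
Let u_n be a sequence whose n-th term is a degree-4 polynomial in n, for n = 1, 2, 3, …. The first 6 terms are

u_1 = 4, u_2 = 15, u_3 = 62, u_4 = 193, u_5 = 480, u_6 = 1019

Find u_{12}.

1st diffs: 11, 47, 131, 287, 539.
2nd diffs: 36, 84, 156, 252.
3rd diffs: 48, 72, 96.
4th diffs: 24, 24 (constant).
So u_n = n^4 - 2n^3 + 5n^2 - 5n + 5.
Evaluating at n = 12 gives u_{12} = 17945.

17945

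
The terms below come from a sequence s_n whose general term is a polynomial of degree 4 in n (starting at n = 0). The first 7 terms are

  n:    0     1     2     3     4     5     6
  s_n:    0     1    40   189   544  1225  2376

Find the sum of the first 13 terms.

93314

1st diffs: 1, 39, 149, 355, 681, 1151.
2nd diffs: 38, 110, 206, 326, 470.
3rd diffs: 72, 96, 120, 144.
4th diffs: 24, 24, 24 (constant).
Newton forward-difference form: s_n = 1·C(n,1) + 38·C(n,2) + 72·C(n,3) + 24·C(n,4).
Continuing: …, 4165, 6784, 10449, 15400, …, s_{12} = 30240.
Summing n = 0..12 (13 terms) gives 93314.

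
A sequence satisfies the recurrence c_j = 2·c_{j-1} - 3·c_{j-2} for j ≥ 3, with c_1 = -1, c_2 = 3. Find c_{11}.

153

Iterate the recurrence:
c_3 = 9, c_4 = 9, c_5 = -9, c_6 = -45, c_7 = -63, c_8 = 9, c_9 = 207, c_{10} = 387, c_{11} = 153.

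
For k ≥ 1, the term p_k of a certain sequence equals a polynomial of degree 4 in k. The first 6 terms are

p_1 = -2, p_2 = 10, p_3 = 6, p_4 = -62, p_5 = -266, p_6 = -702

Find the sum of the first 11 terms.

1st diffs: 12, -4, -68, -204, -436.
2nd diffs: -16, -64, -136, -232.
3rd diffs: -48, -72, -96.
4th diffs: -24, -24 (constant).
So p_k = -k^4 + 2k^3 + 5k^2 - 2k - 6.
Continuing: …, -1490, -2774, -4722, -7526, …, p_{11} = -11402.
Summing k = 1..11 (11 terms) gives -28930.

-28930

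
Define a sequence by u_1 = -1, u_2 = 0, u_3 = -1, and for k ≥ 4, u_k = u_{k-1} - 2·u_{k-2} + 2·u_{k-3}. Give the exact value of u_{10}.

15

Iterate the recurrence:
u_4 = -3; u_5 = -1; u_6 = 3; u_7 = -1; u_8 = -9; u_9 = -1; u_{10} = 15.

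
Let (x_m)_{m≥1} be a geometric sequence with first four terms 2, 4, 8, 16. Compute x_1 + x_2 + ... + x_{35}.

68719476734

Common ratio r = 2.
x_m = 2·2^(m-1).
S = 2·(2^35 - 1)/(2 - 1) = 2·(34359738368 - 1)/(1) = 68719476734.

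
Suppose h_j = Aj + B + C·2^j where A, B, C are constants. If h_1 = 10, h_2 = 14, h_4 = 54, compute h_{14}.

Write the equations: A + B + 2C = 10; 2A + B + 4C = 14; 4A + B + 16C = 54.
Subtracting the first from the second: A + 2C = 4.
Subtracting the second from the third: 2A + 12C = 40.
Solving: C = 4, A = -4, then B = 6.
So h_j = -4·j + 6 + 4·2^j; at j=14 this is 65486.

65486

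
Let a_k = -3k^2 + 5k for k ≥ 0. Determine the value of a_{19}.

a_{19} = -3·19^2 + 5·19 = -988.

-988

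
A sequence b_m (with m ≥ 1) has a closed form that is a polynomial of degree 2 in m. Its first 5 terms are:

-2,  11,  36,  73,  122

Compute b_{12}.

801

1st diffs: 13, 25, 37, 49.
2nd diffs: 12, 12, 12 (constant).
So b_m = 6m^2 - 5m - 3.
Evaluating at m = 12 gives b_{12} = 801.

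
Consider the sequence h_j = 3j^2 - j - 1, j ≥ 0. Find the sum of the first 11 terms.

Over j = 0..10: Σj = 55, Σj² = 385.
Total = (3)·385 + (-1)·55 + (-1)·11 = 1089.

1089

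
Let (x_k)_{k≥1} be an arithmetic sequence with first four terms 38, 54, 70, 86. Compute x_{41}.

Common difference d = 16.
x_k = 38 + (k - 1)·16.
x_{41} = 38 + 40·16 = 678.

678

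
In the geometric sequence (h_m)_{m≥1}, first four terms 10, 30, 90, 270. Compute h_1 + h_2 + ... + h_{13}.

Common ratio r = 3.
h_m = 10·3^(m-1).
S = 10·(3^13 - 1)/(3 - 1) = 10·(1594323 - 1)/(2) = 7971610.

7971610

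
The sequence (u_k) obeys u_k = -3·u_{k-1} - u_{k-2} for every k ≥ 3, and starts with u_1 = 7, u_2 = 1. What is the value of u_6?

Compute successive terms:
u_3 = -10, u_4 = 29, u_5 = -77, u_6 = 202.

202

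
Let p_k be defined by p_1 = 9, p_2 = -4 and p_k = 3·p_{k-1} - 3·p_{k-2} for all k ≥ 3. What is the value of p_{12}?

7533

Iterate the recurrence:
p_3 = -39; p_4 = -105; p_5 = -198; p_6 = -279; p_7 = -243; p_8 = 108; p_9 = 1053; p_{10} = 2835; p_{11} = 5346; p_{12} = 7533.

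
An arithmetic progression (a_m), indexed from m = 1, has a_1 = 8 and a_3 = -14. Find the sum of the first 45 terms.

Common difference d = (-14 - 8) / (3 - 1) = -11.
a_m = 8 + (m - 1)·(-11).
a_{45} = -476; S = 45·(8 + (-476))/2 = -10530.

-10530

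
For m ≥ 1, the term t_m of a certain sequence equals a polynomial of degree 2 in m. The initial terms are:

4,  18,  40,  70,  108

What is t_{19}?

1st diffs: 14, 22, 30, 38.
2nd diffs: 8, 8, 8 (constant).
Newton forward-difference form: t_m = 4 + 14·C(m-1,1) + 8·C(m-1,2).
At m = 19: m-1 = 18, so t_{19} = 4 + 252 + 1224 = 1480.

1480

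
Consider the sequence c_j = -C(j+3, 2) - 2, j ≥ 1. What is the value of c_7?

C(10, 2) = 45, so c_7 = -47.

-47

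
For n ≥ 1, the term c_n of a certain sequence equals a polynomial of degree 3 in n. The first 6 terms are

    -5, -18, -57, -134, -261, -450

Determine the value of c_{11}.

1st diffs: -13, -39, -77, -127, -189.
2nd diffs: -26, -38, -50, -62.
3rd diffs: -12, -12, -12 (constant).
Newton forward-difference form: c_n = -5 + (-13)·C(n-1,1) + (-26)·C(n-1,2) + (-12)·C(n-1,3).
At n = 11: n-1 = 10, so c_{11} = -5 - 130 - 1170 - 1440 = -2745.

-2745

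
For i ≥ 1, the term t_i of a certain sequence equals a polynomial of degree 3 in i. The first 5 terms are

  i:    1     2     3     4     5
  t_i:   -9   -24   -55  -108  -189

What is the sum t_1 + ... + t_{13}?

-10153

1st diffs: -15, -31, -53, -81.
2nd diffs: -16, -22, -28.
3rd diffs: -6, -6 (constant).
So t_i = -i^3 - 2i^2 - 2i - 4.
Continuing: …, -304, -459, -660, -913, …, t_{13} = -2565.
Summing i = 1..13 (13 terms) gives -10153.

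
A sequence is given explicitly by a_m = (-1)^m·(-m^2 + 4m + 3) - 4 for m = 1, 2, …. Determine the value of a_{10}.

(-1)^10 = 1; -m^2 + 4m + 3 at m=10 is -57; so a_{10} = -61.

-61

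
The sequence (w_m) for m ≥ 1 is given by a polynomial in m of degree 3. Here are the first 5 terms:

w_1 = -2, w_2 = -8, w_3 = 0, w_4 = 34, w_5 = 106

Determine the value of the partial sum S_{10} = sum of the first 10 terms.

1st diffs: -6, 8, 34, 72.
2nd diffs: 14, 26, 38.
3rd diffs: 12, 12 (constant).
Newton forward-difference form: w_m = -2 + (-6)·C(m-1,1) + 14·C(m-1,2) + 12·C(m-1,3).
Continuing: …, 228, 412, 670, 1014, …, w_{10} = 1456.
Summing m = 1..10 (10 terms) gives 3910.

3910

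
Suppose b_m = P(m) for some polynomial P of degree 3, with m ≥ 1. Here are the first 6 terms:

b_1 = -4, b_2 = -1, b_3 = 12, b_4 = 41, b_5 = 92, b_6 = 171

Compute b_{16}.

1st diffs: 3, 13, 29, 51, 79.
2nd diffs: 10, 16, 22, 28.
3rd diffs: 6, 6, 6 (constant).
Newton forward-difference form: b_m = -4 + 3·C(m-1,1) + 10·C(m-1,2) + 6·C(m-1,3).
At m = 16: m-1 = 15, so b_{16} = -4 + 45 + 1050 + 2730 = 3821.

3821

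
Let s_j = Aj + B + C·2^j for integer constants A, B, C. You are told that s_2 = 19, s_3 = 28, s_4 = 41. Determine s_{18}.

Plug in j = 2, 3, 4: 2A + B + 4C = 19; 3A + B + 8C = 28; 4A + B + 16C = 41.
Subtracting the first from the second: A + 4C = 9.
Subtracting the second from the third: A + 8C = 13.
Solving: C = 1, A = 5, then B = 5.
Hence s_{18} = 5·18 + 5 + 1·262144 = 262239.

262239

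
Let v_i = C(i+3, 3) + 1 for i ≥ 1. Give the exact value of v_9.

C(12, 3) = 220, so v_9 = 221.

221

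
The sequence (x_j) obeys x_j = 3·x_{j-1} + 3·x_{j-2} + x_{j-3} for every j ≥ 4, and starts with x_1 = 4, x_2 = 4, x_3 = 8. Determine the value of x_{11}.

Applying the relation repeatedly:
x_4 = 40  x_5 = 148  x_6 = 572  x_7 = 2200  x_8 = 8464  x_9 = 32564  x_{10} = 125284  x_{11} = 482008.

482008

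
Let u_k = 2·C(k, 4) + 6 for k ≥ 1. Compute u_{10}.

426

C(10, 4) = 210, so u_{10} = 426.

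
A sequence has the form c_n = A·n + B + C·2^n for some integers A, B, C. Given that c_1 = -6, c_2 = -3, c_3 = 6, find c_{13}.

24528

The three given values yield: A + B + 2C = -6; 2A + B + 4C = -3; 3A + B + 8C = 6.
Subtracting the first from the second: A + 2C = 3.
Subtracting the second from the third: A + 4C = 9.
Solving: C = 3, A = -3, then B = -9.
So c_n = -3·n + (-9) + 3·2^n; at n=13 this is 24528.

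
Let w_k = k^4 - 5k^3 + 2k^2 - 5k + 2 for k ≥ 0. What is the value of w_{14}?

w_{14} = 1·14^4 - 5·14^3 + 2·14^2 - 5·14 + 2 = 25020.

25020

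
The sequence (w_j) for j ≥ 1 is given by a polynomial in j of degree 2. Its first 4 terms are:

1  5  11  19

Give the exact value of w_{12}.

155

1st diffs: 4, 6, 8.
2nd diffs: 2, 2 (constant).
Newton forward-difference form: w_j = 1 + 4·C(j-1,1) + 2·C(j-1,2).
At j = 12: j-1 = 11, so w_{12} = 1 + 44 + 110 = 155.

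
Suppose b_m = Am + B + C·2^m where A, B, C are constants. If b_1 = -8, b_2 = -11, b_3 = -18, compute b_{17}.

At m = 1, 2, 3: A + B + 2C = -8; 2A + B + 4C = -11; 3A + B + 8C = -18.
Subtracting the first from the second: A + 2C = -3.
Subtracting the second from the third: A + 4C = -7.
Solving: C = -2, A = 1, then B = -5.
Therefore b_{17} = 17 + (-5) + (-2)·131072 = -262132.

-262132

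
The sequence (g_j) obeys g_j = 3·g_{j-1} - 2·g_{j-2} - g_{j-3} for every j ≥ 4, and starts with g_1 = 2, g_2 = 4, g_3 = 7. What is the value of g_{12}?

-1119

Step forward from the initial values:
g_4 = 11;  g_5 = 15;  g_6 = 16;  g_7 = 7;  g_8 = -26;  g_9 = -108;  g_{10} = -279;  g_{11} = -595;  g_{12} = -1119.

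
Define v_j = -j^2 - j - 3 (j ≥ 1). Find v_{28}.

-815

v_{28} = -1·28^2 - 1·28 - 3 = -815.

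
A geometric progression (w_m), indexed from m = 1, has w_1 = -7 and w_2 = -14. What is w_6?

-224

Common ratio r = 2.
w_m = (-7)·2^(m-1).
w_6 = (-7)·2^5 = -224.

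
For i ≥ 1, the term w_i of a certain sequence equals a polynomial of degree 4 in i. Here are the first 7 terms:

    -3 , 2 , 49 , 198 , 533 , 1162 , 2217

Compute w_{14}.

37658

1st diffs: 5, 47, 149, 335, 629, 1055.
2nd diffs: 42, 102, 186, 294, 426.
3rd diffs: 60, 84, 108, 132.
4th diffs: 24, 24, 24 (constant).
Newton forward-difference form: w_i = -3 + 5·C(i-1,1) + 42·C(i-1,2) + 60·C(i-1,3) + 24·C(i-1,4).
At i = 14: i-1 = 13, so w_{14} = -3 + 65 + 3276 + 17160 + 17160 = 37658.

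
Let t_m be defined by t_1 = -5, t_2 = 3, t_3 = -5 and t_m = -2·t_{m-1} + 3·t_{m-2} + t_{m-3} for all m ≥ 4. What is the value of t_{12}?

71264

Step forward from the initial values:
t_4 = 14;  t_5 = -40;  t_6 = 117;  t_7 = -340;  t_8 = 991;  t_9 = -2885;  t_{10} = 8403;  t_{11} = -24470;  t_{12} = 71264.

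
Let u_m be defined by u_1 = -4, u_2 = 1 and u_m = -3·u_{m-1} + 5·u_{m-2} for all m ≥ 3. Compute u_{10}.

Iterate the recurrence:
u_3 = -23  u_4 = 74  u_5 = -337  u_6 = 1381  u_7 = -5828  u_8 = 24389  u_9 = -102307  u_{10} = 428866.

428866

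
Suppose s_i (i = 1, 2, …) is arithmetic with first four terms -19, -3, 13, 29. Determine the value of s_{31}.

Common difference d = 16.
s_i = -19 + (i - 1)·16.
s_{31} = -19 + 30·16 = 461.

461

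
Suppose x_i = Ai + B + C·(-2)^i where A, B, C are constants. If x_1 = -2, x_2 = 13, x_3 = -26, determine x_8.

Plug in i = 1, 2, 3: A + B - 2C = -2; 2A + B + 4C = 13; 3A + B - 8C = -26.
Subtracting the first from the second: A + 6C = 15.
Subtracting the second from the third: A - 12C = -39.
Solving: C = 3, A = -3, then B = 7.
Therefore x_8 = -24 + 7 + 3·256 = 751.

751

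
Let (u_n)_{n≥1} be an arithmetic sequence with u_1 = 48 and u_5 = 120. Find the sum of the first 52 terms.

Common difference d = (120 - 48) / (5 - 1) = 18.
u_n = 48 + (n - 1)·18.
u_{52} = 966; S = 52·(48 + 966)/2 = 26364.

26364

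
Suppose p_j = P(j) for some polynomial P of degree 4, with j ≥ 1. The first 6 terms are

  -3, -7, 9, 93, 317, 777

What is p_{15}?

1st diffs: -4, 16, 84, 224, 460.
2nd diffs: 20, 68, 140, 236.
3rd diffs: 48, 72, 96.
4th diffs: 24, 24 (constant).
So p_j = j^4 - 2j^3 - 3j^2 + 4j - 3.
Evaluating at j = 15 gives p_{15} = 43257.

43257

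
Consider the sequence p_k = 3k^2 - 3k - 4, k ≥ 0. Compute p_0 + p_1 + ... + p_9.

680

Over k = 0..9: Σk = 45, Σk² = 285.
Total = (3)·285 + (-3)·45 + (-4)·10 = 680.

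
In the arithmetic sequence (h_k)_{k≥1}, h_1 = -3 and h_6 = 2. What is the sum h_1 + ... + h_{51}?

Common difference d = (2 - (-3)) / (6 - 1) = 1.
h_k = -3 + (k - 1)·1.
h_{51} = 47; S = 51·(-3 + 47)/2 = 1122.

1122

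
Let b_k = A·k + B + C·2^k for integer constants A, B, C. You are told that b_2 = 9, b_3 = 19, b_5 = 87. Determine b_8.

753

At k = 2, 3, 5: 2A + B + 4C = 9; 3A + B + 8C = 19; 5A + B + 32C = 87.
Subtracting the first from the second: A + 4C = 10.
Subtracting the second from the third: 2A + 24C = 68.
Solving: C = 3, A = -2, then B = 1.
Hence b_8 = -2·8 + 1 + 3·256 = 753.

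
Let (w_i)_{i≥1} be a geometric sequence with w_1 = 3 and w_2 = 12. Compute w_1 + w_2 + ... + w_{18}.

Common ratio r = 4.
w_i = 3·4^(i-1).
S = 3·(4^18 - 1)/(4 - 1) = 3·(68719476736 - 1)/(3) = 68719476735.

68719476735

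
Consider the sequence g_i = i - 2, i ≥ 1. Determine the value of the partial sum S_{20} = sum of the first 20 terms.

170

Over i = 1..20: Σi = 210.
Total = (1)·210 + (-2)·20 = 170.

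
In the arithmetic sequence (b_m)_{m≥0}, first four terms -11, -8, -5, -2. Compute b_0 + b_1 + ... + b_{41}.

Common difference d = 3.
b_m = -11 + (m - 0)·3.
b_{41} = 112; S = 42·(-11 + 112)/2 = 2121.

2121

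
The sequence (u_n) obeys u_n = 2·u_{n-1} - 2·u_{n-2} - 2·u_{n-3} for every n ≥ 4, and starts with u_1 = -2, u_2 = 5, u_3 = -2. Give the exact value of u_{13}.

Applying the relation repeatedly:
u_4 = -10, u_5 = -26, u_6 = -28, u_7 = 16, u_8 = 140, u_9 = 304, u_{10} = 296, u_{11} = -296, u_{12} = -1792, u_{13} = -3584.

-3584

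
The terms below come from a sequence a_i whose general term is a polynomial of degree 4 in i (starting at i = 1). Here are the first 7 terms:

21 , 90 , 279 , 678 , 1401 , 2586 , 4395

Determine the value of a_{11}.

21951

1st diffs: 69, 189, 399, 723, 1185, 1809.
2nd diffs: 120, 210, 324, 462, 624.
3rd diffs: 90, 114, 138, 162.
4th diffs: 24, 24, 24 (constant).
Newton forward-difference form: a_i = 21 + 69·C(i-1,1) + 120·C(i-1,2) + 90·C(i-1,3) + 24·C(i-1,4).
At i = 11: i-1 = 10, so a_{11} = 21 + 690 + 5400 + 10800 + 5040 = 21951.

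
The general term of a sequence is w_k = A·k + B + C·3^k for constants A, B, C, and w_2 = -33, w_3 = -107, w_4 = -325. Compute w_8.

Plug in k = 2, 3, 4: 2A + B + 9C = -33; 3A + B + 27C = -107; 4A + B + 81C = -325.
Subtracting the first from the second: A + 18C = -74.
Subtracting the second from the third: A + 54C = -218.
Solving: C = -4, A = -2, then B = 7.
Therefore w_8 = -16 + 7 + (-4)·6561 = -26253.

-26253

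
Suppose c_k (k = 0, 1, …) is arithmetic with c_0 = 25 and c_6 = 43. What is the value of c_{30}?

Common difference d = (43 - 25) / (6 - 0) = 3.
c_k = 25 + (k - 0)·3.
c_{30} = 25 + 30·3 = 115.

115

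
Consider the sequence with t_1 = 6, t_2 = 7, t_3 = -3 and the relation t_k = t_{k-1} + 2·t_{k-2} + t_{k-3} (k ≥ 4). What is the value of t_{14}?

21490

t_4 = 17;  t_5 = 18;  t_6 = 49;  …;  t_{11} = 2169;  t_{12} = 4658;  t_{13} = 10005;  t_{14} = 21490.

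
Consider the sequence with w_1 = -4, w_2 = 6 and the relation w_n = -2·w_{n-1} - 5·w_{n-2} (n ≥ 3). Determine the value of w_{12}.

Step forward from the initial values:
w_3 = 8;  w_4 = -46;  w_5 = 52;  w_6 = 126;  w_7 = -512;  w_8 = 394;  w_9 = 1772;  w_{10} = -5514;  w_{11} = 2168;  w_{12} = 23234.

23234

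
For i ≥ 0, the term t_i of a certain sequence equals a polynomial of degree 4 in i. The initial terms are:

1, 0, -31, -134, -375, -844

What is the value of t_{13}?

1st diffs: -1, -31, -103, -241, -469.
2nd diffs: -30, -72, -138, -228.
3rd diffs: -42, -66, -90.
4th diffs: -24, -24 (constant).
So t_i = -i^4 - i^3 - 5i^2 + 6i + 1.
Evaluating at i = 13 gives t_{13} = -31524.

-31524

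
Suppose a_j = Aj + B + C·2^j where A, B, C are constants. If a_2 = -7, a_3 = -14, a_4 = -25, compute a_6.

-79

Plug in j = 2, 3, 4: 2A + B + 4C = -7; 3A + B + 8C = -14; 4A + B + 16C = -25.
Subtracting the first from the second: A + 4C = -7.
Subtracting the second from the third: A + 8C = -11.
Solving: C = -1, A = -3, then B = 3.
Therefore a_6 = -18 + 3 + (-1)·64 = -79.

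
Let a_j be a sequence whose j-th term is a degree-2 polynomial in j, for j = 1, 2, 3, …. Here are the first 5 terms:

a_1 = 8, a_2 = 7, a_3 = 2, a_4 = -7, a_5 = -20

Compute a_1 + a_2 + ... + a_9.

1st diffs: -1, -5, -9, -13.
2nd diffs: -4, -4, -4 (constant).
Newton forward-difference form: a_j = 8 + (-1)·C(j-1,1) + (-4)·C(j-1,2).
Continuing: -37, -58, -83, -112.
Summing j = 1..9 (9 terms) gives -300.

-300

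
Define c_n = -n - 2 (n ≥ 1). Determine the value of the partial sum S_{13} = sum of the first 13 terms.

Over n = 1..13: Σn = 91.
Total = (-1)·91 + (-2)·13 = -117.

-117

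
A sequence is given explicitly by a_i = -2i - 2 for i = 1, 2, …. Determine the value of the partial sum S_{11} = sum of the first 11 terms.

Over i = 1..11: Σi = 66.
Total = (-2)·66 + (-2)·11 = -154.

-154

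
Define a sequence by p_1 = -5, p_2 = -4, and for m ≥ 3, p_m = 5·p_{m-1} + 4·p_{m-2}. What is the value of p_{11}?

-42565720

Iterate the recurrence:
p_3 = -40;  p_4 = -216;  p_5 = -1240;  p_6 = -7064;  p_7 = -40280;  p_8 = -229656;  p_9 = -1309400;  p_{10} = -7465624;  p_{11} = -42565720.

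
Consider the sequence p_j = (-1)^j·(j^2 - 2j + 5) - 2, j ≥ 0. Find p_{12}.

123

(-1)^12 = 1; j^2 - 2j + 5 at j=12 is 125; so p_{12} = 123.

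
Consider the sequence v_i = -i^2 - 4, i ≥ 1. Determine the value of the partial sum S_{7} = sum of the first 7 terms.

Over i = 1..7: Σi = 28, Σi² = 140.
Total = (-1)·140 + (-4)·7 = -168.

-168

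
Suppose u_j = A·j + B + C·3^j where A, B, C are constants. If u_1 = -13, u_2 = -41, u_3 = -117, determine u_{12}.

-2125809

The three given values yield: A + B + 3C = -13; 2A + B + 9C = -41; 3A + B + 27C = -117.
Subtracting the first from the second: A + 6C = -28.
Subtracting the second from the third: A + 18C = -76.
Solving: C = -4, A = -4, then B = 3.
Hence u_{12} = -4·12 + 3 + (-4)·531441 = -2125809.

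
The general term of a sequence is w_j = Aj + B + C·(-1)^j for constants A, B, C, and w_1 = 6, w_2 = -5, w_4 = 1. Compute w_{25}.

78

At j = 1, 2, 4: A + B - C = 6; 2A + B + C = -5; 4A + B + C = 1.
Subtracting the first from the second: A + 2C = -11.
Subtracting the second from the third: 2A = 6.
Solving: C = -7, A = 3, then B = -4.
Therefore w_{25} = 75 + (-4) + (-7)·(-1) = 78.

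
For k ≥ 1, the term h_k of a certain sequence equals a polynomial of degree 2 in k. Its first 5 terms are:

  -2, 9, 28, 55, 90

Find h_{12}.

1st diffs: 11, 19, 27, 35.
2nd diffs: 8, 8, 8 (constant).
Newton forward-difference form: h_k = -2 + 11·C(k-1,1) + 8·C(k-1,2).
At k = 12: k-1 = 11, so h_{12} = -2 + 121 + 440 = 559.

559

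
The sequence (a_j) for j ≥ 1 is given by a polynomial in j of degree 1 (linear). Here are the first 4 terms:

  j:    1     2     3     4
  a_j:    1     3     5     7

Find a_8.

15

1st diffs: 2, 2, 2 (constant).
So a_j = 2j - 1.
Evaluating at j = 8 gives a_8 = 15.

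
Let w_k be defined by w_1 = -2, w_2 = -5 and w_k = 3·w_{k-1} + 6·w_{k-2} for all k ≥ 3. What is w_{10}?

-787239

Compute successive terms:
w_3 = -27  w_4 = -111  w_5 = -495  w_6 = -2151  w_7 = -9423  w_8 = -41175  w_9 = -180063  w_{10} = -787239.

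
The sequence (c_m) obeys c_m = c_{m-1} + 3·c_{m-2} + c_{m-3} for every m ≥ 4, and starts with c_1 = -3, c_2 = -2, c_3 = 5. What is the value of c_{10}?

262

c_4 = -4, c_5 = 9, c_6 = 2, c_7 = 25, c_8 = 40, c_9 = 117, c_{10} = 262.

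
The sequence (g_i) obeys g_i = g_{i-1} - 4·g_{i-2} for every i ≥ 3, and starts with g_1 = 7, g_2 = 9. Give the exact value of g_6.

g_3 = -19; g_4 = -55; g_5 = 21; g_6 = 241.

241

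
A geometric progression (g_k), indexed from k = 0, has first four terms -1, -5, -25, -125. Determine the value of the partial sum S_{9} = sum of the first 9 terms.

Common ratio r = 5.
g_k = (-1)·5^(k-0).
S = (-1)·(5^9 - 1)/(5 - 1) = (-1)·(1953125 - 1)/(4) = -488281.

-488281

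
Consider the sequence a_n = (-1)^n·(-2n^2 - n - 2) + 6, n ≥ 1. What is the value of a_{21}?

(-1)^21 = -1; -2n^2 - n - 2 at n=21 is -905; so a_{21} = 911.

911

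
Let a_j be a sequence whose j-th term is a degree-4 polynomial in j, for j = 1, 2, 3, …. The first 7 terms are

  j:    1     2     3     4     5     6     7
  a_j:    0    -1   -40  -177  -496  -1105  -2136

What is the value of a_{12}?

-19921

1st diffs: -1, -39, -137, -319, -609, -1031.
2nd diffs: -38, -98, -182, -290, -422.
3rd diffs: -60, -84, -108, -132.
4th diffs: -24, -24, -24 (constant).
So a_j = -j^4 + 6j^2 - 4j - 1.
Evaluating at j = 12 gives a_{12} = -19921.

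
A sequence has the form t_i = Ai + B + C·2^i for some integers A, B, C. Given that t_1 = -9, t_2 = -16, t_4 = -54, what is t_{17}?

At i = 1, 2, 4: A + B + 2C = -9; 2A + B + 4C = -16; 4A + B + 16C = -54.
Subtracting the first from the second: A + 2C = -7.
Subtracting the second from the third: 2A + 12C = -38.
Solving: C = -3, A = -1, then B = -2.
So t_i = -1·i + (-2) + (-3)·2^i; at i=17 this is -393235.

-393235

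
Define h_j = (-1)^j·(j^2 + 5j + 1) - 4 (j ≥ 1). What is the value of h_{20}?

497

(-1)^20 = 1; j^2 + 5j + 1 at j=20 is 501; so h_{20} = 497.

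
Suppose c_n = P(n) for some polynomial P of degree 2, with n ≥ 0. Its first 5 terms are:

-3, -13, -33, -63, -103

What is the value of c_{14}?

-1053

1st diffs: -10, -20, -30, -40.
2nd diffs: -10, -10, -10 (constant).
So c_n = -5n^2 - 5n - 3.
Evaluating at n = 14 gives c_{14} = -1053.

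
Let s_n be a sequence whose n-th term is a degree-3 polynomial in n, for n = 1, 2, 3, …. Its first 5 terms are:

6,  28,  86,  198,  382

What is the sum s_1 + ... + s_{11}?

1st diffs: 22, 58, 112, 184.
2nd diffs: 36, 54, 72.
3rd diffs: 18, 18 (constant).
So s_n = 3n^3 + n + 2.
Continuing: …, 656, 1038, 1546, 2198, …, s_{11} = 4006.
Summing n = 1..11 (11 terms) gives 13156.

13156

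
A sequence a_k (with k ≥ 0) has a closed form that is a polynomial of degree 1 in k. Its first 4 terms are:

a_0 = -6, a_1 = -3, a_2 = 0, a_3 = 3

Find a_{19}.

1st diffs: 3, 3, 3 (constant).
So a_k = 3k - 6.
Evaluating at k = 19 gives a_{19} = 51.

51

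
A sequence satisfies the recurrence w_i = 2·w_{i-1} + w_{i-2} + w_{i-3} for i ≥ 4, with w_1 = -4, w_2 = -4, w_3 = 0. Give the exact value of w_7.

Compute successive terms:
w_4 = -8;  w_5 = -20;  w_6 = -48;  w_7 = -124.

-124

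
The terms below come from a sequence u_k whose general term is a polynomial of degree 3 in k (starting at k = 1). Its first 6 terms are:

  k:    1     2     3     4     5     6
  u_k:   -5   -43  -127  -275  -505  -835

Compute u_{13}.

-7457

1st diffs: -38, -84, -148, -230, -330.
2nd diffs: -46, -64, -82, -100.
3rd diffs: -18, -18, -18 (constant).
So u_k = -3k^3 - 5k^2 - 2k + 5.
Evaluating at k = 13 gives u_{13} = -7457.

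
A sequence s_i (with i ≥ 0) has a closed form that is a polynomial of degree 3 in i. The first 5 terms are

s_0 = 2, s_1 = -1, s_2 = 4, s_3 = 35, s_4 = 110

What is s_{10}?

1st diffs: -3, 5, 31, 75.
2nd diffs: 8, 26, 44.
3rd diffs: 18, 18 (constant).
Newton forward-difference form: s_i = 2 + (-3)·C(i,1) + 8·C(i,2) + 18·C(i,3).
At i = 10: i = 10, so s_{10} = 2 - 30 + 360 + 2160 = 2492.

2492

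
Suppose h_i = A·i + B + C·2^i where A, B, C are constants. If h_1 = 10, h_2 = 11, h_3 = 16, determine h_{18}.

524243

Write the equations: A + B + 2C = 10; 2A + B + 4C = 11; 3A + B + 8C = 16.
Subtracting the first from the second: A + 2C = 1.
Subtracting the second from the third: A + 4C = 5.
Solving: C = 2, A = -3, then B = 9.
Hence h_{18} = -3·18 + 9 + 2·262144 = 524243.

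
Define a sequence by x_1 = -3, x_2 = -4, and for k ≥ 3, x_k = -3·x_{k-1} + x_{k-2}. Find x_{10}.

-40099

x_3 = 9  x_4 = -31  x_5 = 102  x_6 = -337  x_7 = 1113  x_8 = -3676  x_9 = 12141  x_{10} = -40099.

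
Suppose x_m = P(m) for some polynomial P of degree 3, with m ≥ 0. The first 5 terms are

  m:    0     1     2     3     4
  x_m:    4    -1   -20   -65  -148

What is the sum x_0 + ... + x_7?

-1732

1st diffs: -5, -19, -45, -83.
2nd diffs: -14, -26, -38.
3rd diffs: -12, -12 (constant).
Newton forward-difference form: x_m = 4 + (-5)·C(m,1) + (-14)·C(m,2) + (-12)·C(m,3).
Continuing: -281, -476, -745.
Summing m = 0..7 (8 terms) gives -1732.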